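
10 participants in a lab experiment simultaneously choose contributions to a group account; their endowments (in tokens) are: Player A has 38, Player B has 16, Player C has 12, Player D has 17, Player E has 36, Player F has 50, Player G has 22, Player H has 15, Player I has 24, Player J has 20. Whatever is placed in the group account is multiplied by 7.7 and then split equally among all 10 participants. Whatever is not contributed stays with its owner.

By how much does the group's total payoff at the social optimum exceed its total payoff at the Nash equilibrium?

1675.00 tokens

The private return per contributed unit is 7.7/10 = 0.7700 < 1 for every player regardless of endowment, so the Nash equilibrium is zero contribution and the group total is Σ E_j = 38 + 16 + 12 + 17 + 36 + 50 + 22 + 15 + 24 + 20 = 250.
Each contributed unit returns 7.700 to the group, so the social optimum is full contribution by everyone: group total = 7.700 × 250 = 1925.00.
Efficiency loss = (7.700 − 1) × 250 = 1675.00.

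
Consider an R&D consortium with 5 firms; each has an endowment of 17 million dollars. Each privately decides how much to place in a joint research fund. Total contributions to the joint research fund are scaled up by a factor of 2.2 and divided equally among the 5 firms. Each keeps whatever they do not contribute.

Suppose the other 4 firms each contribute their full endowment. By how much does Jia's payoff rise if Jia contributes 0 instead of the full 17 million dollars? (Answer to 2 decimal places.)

9.52 million dollars

Switching from a contribution of 17 to 0 lets Jia keep an extra 17 million dollars, but lowers the joint research fund by 17, which costs Jia their own share of that drop: 2.2/5 × 17 = 7.48.
Net gain = 17 − 7.48 = 9.52. The private return per contributed unit (0.4400) is below 1, so free-riding is indeed the best response regardless of what the others do.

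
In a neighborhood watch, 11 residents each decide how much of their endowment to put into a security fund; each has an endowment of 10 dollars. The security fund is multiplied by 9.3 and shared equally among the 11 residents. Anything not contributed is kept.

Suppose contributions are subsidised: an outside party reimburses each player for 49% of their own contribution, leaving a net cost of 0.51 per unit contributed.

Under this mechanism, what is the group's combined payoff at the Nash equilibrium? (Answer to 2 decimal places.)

1076.90 dollars

The effective private return per unit is now (9.3/11) / 0.51 = 1.6578 > 1, so every player's dominant strategy flips to full contribution.
At the Nash equilibrium everyone contributes 10. Group total payoff = 11 × (10 × 0.49 + 9.3 × 10) = 1076.90.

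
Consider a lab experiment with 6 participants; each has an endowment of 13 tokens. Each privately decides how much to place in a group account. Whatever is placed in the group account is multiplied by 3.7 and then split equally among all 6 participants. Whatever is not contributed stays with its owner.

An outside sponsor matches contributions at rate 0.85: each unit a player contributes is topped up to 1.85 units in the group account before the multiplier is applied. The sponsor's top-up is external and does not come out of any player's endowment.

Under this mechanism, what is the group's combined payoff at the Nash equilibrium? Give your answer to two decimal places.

The effective private return per unit is now 3.7 × 1.85 / 6 = 1.1408 > 1, so every player's dominant strategy flips to full contribution.
So the Nash equilibrium is full contribution by all 6; the group earns 3.7 × 1.85 × 78 = 533.91.

533.91 tokens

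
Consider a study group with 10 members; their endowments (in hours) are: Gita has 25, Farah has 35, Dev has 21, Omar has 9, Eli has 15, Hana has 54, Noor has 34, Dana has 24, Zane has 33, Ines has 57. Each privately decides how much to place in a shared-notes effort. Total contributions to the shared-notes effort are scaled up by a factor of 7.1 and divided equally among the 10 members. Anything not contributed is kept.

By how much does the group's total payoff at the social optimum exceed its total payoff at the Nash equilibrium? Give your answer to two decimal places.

1872.70 hours

The private return per contributed unit is 7.1/10 = 0.7100 < 1 for every player regardless of endowment, so the Nash equilibrium is zero contribution and the group total is Σ E_j = 25 + 35 + 21 + 9 + 15 + 54 + 34 + 24 + 33 + 57 = 307.
Each contributed unit returns 7.100 to the group, so the social optimum is full contribution by everyone: group total = 7.100 × 307 = 2179.70.
Efficiency loss = (7.100 − 1) × 307 = 1872.70.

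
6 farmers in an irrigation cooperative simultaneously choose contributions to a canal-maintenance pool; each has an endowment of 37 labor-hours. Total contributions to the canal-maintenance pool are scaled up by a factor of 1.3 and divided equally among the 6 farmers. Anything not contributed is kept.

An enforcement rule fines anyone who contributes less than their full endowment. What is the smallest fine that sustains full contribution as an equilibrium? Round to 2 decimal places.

28.98 labor-hours

Given the others contribute fully, the best deviation is to contribute 0 (any partial contribution still incurs the fine and gives up units whose private return 0.2167 is below 1).
Deviating from 37 to 0 saves 37 labor-hours but forfeits the deviator's share of the drop in the canal-maintenance pool: 1.3/6 × 37 = 8.02.
So the deviation gain is 37 − 8.02 = 28.98, and the fine must be at least 28.98 labor-hours to wipe it out.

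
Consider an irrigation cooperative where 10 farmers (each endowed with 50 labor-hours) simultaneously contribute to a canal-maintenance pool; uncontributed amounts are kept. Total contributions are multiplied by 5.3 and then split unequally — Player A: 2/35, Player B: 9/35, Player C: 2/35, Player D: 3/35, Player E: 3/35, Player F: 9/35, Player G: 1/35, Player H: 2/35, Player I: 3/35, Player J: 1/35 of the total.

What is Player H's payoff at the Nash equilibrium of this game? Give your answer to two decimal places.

80.29 labor-hours

A player with share s gets back 5.3·s per unit contributed, so full contribution is dominant for anyone with s > 1/5.3 = 0.1887 and zero contribution is dominant for anyone below.
The shares above 0.1887 belong to Player B and Player F, contributing 50 each; the remaining 8 contribute 0. Total contributed: 100.
Player H keeps 50 and receives 5.3 × 100 × 2/35 = 30.29 from the canal-maintenance pool, for a payoff of 80.29.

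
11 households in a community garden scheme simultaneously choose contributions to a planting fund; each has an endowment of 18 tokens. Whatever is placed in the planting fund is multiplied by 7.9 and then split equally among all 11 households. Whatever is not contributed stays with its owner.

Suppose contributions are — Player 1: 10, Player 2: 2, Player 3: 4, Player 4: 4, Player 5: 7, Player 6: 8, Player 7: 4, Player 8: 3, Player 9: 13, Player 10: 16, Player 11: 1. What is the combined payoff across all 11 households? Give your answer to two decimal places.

694.80 tokens

Total contributed: 10 + 2 + 4 + 4 + 7 + 8 + 4 + 3 + 13 + 16 + 1 = 72; total kept: 11 × 18 − 72 = 126.
The planting fund pays out 7.9 × 72 = 568.80 in aggregate.
Group total = 126 + 568.80 = 694.80.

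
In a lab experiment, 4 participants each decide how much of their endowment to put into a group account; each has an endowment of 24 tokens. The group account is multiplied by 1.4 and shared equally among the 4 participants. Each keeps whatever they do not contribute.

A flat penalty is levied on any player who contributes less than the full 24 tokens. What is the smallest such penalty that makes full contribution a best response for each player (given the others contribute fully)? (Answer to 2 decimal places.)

15.60 tokens

Given the others contribute fully, the best deviation is to contribute 0 (any partial contribution still incurs the fine and gives up units whose private return 0.3500 is below 1).
Deviating from 24 to 0 saves 24 tokens but forfeits the deviator's share of the drop in the group account: 1.4/4 × 24 = 8.40.
So the deviation gain is 24 − 8.40 = 15.60, and the fine must be at least 15.60 tokens to wipe it out.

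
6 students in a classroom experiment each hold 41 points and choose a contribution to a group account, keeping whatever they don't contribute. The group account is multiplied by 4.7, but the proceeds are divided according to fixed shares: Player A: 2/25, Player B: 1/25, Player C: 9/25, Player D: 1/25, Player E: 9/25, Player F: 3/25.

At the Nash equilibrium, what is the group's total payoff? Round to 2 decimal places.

Each unit j contributes comes back to j as 4.7 × (j's share), so j prefers to contribute only if that share exceeds 1/4.7 = 0.2128; otherwise keeping the unit dominates.
Player C and Player E clear that bar, contributing 41 each; the remaining 4 contribute 0. Total contributed: 82.
The group account pays out 4.7 × 82 = 385.40 in total (split across the unequal shares, but the aggregate is all that matters for the group sum).
The 4 free-riders keep 41 each, adding 164. Group total = 164 + 385.40 = 549.40.

549.40 points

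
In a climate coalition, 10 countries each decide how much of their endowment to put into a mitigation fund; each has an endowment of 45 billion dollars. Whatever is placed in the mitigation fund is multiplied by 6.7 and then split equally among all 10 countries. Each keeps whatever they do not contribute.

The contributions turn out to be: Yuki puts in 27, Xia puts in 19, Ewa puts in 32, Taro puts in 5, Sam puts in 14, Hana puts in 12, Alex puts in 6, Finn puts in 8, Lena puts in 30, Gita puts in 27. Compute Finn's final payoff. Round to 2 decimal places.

157.60 billion dollars

Total contributed: 27 + 19 + 32 + 5 + 14 + 12 + 6 + 8 + 30 + 27 = 180.
Each receives 6.7 × 180 / 10 = 120.60 from the mitigation fund.
Finn keeps 45 − 8 = 37, so Finn's payoff is 37 + 120.60 = 157.60.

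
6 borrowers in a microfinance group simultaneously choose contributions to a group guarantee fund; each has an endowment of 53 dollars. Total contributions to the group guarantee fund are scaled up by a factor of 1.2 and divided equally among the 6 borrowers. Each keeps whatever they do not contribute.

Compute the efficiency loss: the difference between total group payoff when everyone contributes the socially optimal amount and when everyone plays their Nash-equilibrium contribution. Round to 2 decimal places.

63.60 dollars

Each contributed unit returns 1.2/6 = 0.2000 to its contributor — below 1 — so contributing 0 is dominant for every player. At the Nash equilibrium everyone keeps their 53, and the group total is 6 × 53 = 318.
Each contributed unit returns 1.200 to the group as a whole (0.2000 to each of 6 players), which exceeds 1, so the social optimum is full contribution: group total = 1.200 × 318 = 381.60.
Efficiency loss = 381.60 − 318 = 63.60.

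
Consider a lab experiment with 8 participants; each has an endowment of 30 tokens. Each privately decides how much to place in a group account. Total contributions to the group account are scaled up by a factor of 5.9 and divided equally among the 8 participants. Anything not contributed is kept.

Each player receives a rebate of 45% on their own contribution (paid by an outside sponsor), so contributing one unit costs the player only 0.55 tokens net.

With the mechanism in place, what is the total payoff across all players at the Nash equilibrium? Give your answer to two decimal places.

1524.00 tokens

With the mechanism, a contributed unit returns (5.9/8) / 0.55 = 1.3409 per unit of net cost to the contributor — now above 1 — so contributing fully is weakly dominant for every player.
At the Nash equilibrium everyone contributes 30. Group total payoff = 8 × (30 × 0.45 + 5.9 × 30) = 1524.00.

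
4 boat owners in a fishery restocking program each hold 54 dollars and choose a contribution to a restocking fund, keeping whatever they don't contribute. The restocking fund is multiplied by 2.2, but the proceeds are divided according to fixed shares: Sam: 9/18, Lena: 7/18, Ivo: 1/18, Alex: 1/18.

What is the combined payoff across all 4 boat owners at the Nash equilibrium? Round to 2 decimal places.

280.80 dollars

Each unit j contributes comes back to j as 2.2 × (j's share), so j prefers to contribute only if that share exceeds 1/2.2 = 0.4545; otherwise keeping the unit dominates.
The only share above 0.4545 is Sam's 9/18, contributing 54; the remaining 3 contribute 0. Total contributed: 54.
The restocking fund pays out 2.2 × 54 = 118.80 in total (split across the unequal shares, but the aggregate is all that matters for the group sum).
The 3 free-riders keep 54 each, adding 162. Group total = 162 + 118.80 = 280.80.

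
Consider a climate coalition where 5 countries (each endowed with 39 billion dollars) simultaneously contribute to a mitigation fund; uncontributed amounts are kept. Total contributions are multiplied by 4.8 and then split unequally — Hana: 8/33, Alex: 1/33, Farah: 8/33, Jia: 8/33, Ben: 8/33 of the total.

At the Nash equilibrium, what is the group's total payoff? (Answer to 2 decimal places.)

787.80 billion dollars

A player with share s gets back 4.8·s per unit contributed, so full contribution is dominant for anyone with s > 1/4.8 = 0.2083 and zero contribution is dominant for anyone below.
The shares above 0.2083 belong to Hana, Farah, Jia and Ben, contributing 39 each; the remaining 1 contribute 0. Total contributed: 156.
The mitigation fund pays out 4.8 × 156 = 748.80 in total (split across the unequal shares, but the aggregate is all that matters for the group sum).
The 1 free-riders keep 39 each, adding 39. Group total = 39 + 748.80 = 787.80.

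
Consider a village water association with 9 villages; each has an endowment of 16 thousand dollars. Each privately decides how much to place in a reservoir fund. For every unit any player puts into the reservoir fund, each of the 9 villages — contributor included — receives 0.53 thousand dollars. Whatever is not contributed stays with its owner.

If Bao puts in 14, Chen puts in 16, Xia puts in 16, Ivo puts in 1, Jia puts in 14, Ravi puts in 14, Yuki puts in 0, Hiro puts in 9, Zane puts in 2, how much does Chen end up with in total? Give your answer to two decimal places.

45.58 thousand dollars

Total contributed: 14 + 16 + 16 + 1 + 14 + 14 + 0 + 9 + 2 = 86.
Each receives 0.53 × 86 = 45.58 from the reservoir fund.
Chen keeps 16 − 16 = 0, so Chen's payoff is 0 + 45.58 = 45.58.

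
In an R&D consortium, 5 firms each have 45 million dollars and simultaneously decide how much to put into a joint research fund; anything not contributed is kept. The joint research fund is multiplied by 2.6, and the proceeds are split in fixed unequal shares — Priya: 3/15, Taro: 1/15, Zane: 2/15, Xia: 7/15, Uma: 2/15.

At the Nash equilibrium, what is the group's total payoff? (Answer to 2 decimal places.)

A player with share s gets back 2.6·s per unit contributed, so full contribution is dominant for anyone with s > 1/2.6 = 0.3846 and zero contribution is dominant for anyone below.
Xia alone (share 7/15) is above the threshold, contributing 45; the remaining 4 contribute 0. Total contributed: 45.
The joint research fund pays out 2.6 × 45 = 117.00 in total (split across the unequal shares, but the aggregate is all that matters for the group sum).
The 4 free-riders keep 45 each, adding 180. Group total = 180 + 117.00 = 297.00.

297.00 million dollars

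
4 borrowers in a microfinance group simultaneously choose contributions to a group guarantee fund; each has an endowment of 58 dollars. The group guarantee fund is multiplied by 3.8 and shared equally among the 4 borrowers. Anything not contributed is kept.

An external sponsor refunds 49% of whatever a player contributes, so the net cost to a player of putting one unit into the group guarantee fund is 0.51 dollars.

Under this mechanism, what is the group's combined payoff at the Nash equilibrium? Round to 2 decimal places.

995.28 dollars

The effective private return per unit is now (3.8/4) / 0.51 = 1.8627 > 1, so every player's dominant strategy flips to full contribution.
So the Nash equilibrium is full contribution by all 4; the group earns 4 × (58 × 0.49 + 3.8 × 58) = 995.28.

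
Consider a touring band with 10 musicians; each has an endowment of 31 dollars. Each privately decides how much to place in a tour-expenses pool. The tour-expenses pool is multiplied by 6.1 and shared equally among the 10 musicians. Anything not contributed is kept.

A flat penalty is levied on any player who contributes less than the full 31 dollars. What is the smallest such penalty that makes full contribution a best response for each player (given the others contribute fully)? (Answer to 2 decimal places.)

12.09 dollars

Given the others contribute fully, the best deviation is to contribute 0 (any partial contribution still incurs the fine and gives up units whose private return 0.6100 is below 1).
Deviating from 31 to 0 saves 31 dollars but forfeits the deviator's share of the drop in the tour-expenses pool: 6.1/10 × 31 = 18.91.
So the deviation gain is 31 − 18.91 = 12.09, and the fine must be at least 12.09 dollars to wipe it out.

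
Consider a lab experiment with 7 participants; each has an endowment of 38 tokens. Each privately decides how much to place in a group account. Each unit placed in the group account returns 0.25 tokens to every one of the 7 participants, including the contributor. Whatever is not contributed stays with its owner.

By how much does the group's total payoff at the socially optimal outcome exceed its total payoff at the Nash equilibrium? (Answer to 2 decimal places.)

199.50 tokens

The private return per contributed unit is 0.25 < 1, so contributing 0 is dominant for every player. At the Nash equilibrium everyone keeps their 38, and the group total is 7 × 38 = 266.
Each contributed unit returns 1.750 to the group as a whole (0.25 to each of 7 players), which exceeds 1, so the social optimum is full contribution: group total = 1.750 × 266 = 465.50.
Efficiency loss = 465.50 − 266 = 199.50.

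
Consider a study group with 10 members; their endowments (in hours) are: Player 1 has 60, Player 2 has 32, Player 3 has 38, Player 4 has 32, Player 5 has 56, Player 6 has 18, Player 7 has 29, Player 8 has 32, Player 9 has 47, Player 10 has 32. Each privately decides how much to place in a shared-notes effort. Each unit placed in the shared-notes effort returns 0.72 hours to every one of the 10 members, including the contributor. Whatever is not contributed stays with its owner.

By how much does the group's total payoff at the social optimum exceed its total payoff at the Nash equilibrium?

2331.20 hours

The private return per contributed unit is 0.72 < 1 for everyone, so the Nash equilibrium is zero contribution and the group total is Σ E_j = 60 + 32 + 38 + 32 + 56 + 18 + 29 + 32 + 47 + 32 = 376.
Each contributed unit returns 7.200 to the group, so the social optimum is full contribution by everyone: group total = 7.200 × 376 = 2707.20.
Efficiency loss = (7.200 − 1) × 376 = 2331.20.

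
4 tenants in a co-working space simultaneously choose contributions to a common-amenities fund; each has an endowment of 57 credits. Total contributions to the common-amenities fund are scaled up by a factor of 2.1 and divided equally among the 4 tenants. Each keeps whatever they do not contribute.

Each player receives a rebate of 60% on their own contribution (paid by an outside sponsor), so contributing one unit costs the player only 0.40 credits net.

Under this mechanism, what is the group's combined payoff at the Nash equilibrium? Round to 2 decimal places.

615.60 credits

With the mechanism, a contributed unit returns (2.1/4) / 0.40 = 1.3125 per unit of net cost to the contributor — now above 1 — so contributing fully is weakly dominant for every player.
So the Nash equilibrium is full contribution by all 4; the group earns 4 × (57 × 0.60 + 2.1 × 57) = 615.60.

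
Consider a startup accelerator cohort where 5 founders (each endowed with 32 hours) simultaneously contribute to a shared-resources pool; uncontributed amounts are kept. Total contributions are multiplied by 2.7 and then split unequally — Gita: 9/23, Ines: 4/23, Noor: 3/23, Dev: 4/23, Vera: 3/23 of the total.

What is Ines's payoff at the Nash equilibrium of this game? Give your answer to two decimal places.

A player with share s gets back 2.7·s per unit contributed, so full contribution is dominant for anyone with s > 1/2.7 = 0.3704 and zero contribution is dominant for anyone below.
Gita alone (share 9/23) is above the threshold, contributing 32; the remaining 4 contribute 0. Total contributed: 32.
Ines keeps 32 and receives 2.7 × 32 × 4/23 = 15.03 from the shared-resources pool, for a payoff of 47.03.

47.03 hours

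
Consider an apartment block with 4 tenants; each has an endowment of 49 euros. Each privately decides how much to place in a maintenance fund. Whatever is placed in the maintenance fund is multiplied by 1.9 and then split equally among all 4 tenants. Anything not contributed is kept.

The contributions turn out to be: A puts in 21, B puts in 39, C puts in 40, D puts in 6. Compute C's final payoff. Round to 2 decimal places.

Total contributed: 21 + 39 + 40 + 6 = 106.
Each receives 1.9 × 106 / 4 = 50.35 from the maintenance fund.
C keeps 49 − 40 = 9, so C's payoff is 9 + 50.35 = 59.35.

59.35 euros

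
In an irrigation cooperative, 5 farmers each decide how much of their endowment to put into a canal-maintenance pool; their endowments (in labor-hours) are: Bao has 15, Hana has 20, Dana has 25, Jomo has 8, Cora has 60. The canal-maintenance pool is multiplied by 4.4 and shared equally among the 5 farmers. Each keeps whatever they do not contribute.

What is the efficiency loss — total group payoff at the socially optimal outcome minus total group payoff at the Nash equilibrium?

The private return per contributed unit is 4.4/5 = 0.8800 < 1 for every player regardless of endowment, so the Nash equilibrium is zero contribution and the group total is Σ E_j = 15 + 20 + 25 + 8 + 60 = 128.
Each contributed unit returns 4.400 to the group, so the social optimum is full contribution by everyone: group total = 4.400 × 128 = 563.20.
Efficiency loss = (4.400 − 1) × 128 = 435.20.

435.20 labor-hours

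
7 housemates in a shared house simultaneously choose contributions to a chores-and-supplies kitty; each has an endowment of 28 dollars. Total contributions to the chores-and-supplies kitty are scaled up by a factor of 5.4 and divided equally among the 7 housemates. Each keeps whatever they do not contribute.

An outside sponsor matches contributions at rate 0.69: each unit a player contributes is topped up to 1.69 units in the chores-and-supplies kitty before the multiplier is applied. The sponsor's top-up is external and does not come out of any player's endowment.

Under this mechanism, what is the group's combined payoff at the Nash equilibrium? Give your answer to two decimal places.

Under the mechanism each unit contributed yields 5.4 × 1.69 / 7 = 1.3037 back to its contributor per unit of net cost, which exceeds 1, making full contribution the dominant choice for everyone.
So the Nash equilibrium is full contribution by all 7; the group earns 5.4 × 1.69 × 196 = 1788.70.

1788.70 dollars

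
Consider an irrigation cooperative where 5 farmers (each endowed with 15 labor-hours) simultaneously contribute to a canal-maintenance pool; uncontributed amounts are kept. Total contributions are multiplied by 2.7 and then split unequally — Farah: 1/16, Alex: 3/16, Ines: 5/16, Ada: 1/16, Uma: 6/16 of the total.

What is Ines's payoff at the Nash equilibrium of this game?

27.66 labor-hours

A player with share s gets back 2.7·s per unit contributed, so full contribution is dominant for anyone with s > 1/2.7 = 0.3704 and zero contribution is dominant for anyone below.
Only Uma (6/16) clears that bar, contributing 15; the remaining 4 contribute 0. Total contributed: 15.
Ines keeps 15 and receives 2.7 × 15 × 5/16 = 12.66 from the canal-maintenance pool, for a payoff of 27.66.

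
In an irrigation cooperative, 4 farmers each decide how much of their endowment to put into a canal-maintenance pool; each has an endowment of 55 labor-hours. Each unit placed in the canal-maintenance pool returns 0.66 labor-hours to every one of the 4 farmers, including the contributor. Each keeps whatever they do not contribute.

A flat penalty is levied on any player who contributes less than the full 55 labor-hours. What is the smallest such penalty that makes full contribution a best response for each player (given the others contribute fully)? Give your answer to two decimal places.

Given the others contribute fully, the best deviation is to contribute 0 (any partial contribution still incurs the fine and gives up units whose private return 0.66 is below 1).
Deviating from 55 to 0 saves 55 labor-hours but forfeits the deviator's share of the drop in the canal-maintenance pool: 0.66 × 55 = 36.30.
So the deviation gain is 55 − 36.30 = 18.70, and the fine must be at least 18.70 labor-hours to wipe it out.

18.70 labor-hours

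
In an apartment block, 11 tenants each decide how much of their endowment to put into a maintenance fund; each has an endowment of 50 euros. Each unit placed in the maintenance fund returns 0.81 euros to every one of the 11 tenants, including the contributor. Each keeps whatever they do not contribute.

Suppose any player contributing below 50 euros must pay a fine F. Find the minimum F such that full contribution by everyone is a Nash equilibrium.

Given the others contribute fully, the best deviation is to contribute 0 (any partial contribution still incurs the fine and gives up units whose private return 0.81 is below 1).
Deviating from 50 to 0 saves 50 euros but forfeits the deviator's share of the drop in the maintenance fund: 0.81 × 50 = 40.50.
So the deviation gain is 50 − 40.50 = 9.50, and the fine must be at least 9.50 euros to wipe it out.

9.50 euros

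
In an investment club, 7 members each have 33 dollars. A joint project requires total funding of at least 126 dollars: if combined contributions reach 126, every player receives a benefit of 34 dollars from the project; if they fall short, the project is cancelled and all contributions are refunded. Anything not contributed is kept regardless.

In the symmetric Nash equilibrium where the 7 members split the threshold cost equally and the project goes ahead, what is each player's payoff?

49 dollars

Equal share of the threshold: 126/7 = 18.
At this profile no one gains by cutting their contribution: any cut drops the total below 126, the project is cancelled, contributions are refunded, and the deviator ends with 33, which is less than 33 − 18 + 34 = 49. Contributing more than 18 just wastes the excess. So contributing exactly 18 is a best response.
Each player's payoff: 33 − 18 + 34 = 49.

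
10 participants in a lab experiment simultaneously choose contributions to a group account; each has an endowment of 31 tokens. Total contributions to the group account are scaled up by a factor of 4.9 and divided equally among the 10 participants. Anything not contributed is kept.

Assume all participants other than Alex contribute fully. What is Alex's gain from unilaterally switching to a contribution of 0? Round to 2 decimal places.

15.81 tokens

Switching from a contribution of 31 to 0 lets Alex keep an extra 31 tokens, but lowers the group account by 31, which costs Alex their own share of that drop: 4.9/10 × 31 = 15.19.
Net gain = 31 − 15.19 = 15.81. The private return per contributed unit (0.4900) is below 1, so free-riding is indeed the best response regardless of what the others do.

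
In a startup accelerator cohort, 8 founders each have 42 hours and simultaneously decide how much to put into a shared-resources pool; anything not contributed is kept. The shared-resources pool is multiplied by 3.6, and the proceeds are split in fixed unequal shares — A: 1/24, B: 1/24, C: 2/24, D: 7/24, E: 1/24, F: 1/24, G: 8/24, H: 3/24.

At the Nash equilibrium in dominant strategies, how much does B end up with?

Each unit j contributes comes back to j as 3.6 × (j's share), so j prefers to contribute only if that share exceeds 1/3.6 = 0.2778; otherwise keeping the unit dominates.
The shares above 0.2778 belong to D and G, contributing 42 each; the remaining 6 contribute 0. Total contributed: 84.
B keeps 42 and receives 3.6 × 84 × 1/24 = 12.60 from the shared-resources pool, for a payoff of 54.60.

54.60 hours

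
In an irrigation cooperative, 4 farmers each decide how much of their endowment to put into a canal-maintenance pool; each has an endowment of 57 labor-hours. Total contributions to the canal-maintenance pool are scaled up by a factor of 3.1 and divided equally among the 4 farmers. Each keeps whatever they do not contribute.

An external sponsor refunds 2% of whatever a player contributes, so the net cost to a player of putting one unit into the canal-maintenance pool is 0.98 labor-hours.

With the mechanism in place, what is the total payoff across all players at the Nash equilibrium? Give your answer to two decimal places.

228.00 labor-hours

The effective private return is (3.1/4) / 0.98 = 0.7908, which is still under 1, so the mechanism doesn't change anyone's dominant strategy: zero contribution.
At the Nash equilibrium no one contributes; group total payoff = 4 × 57 = 228.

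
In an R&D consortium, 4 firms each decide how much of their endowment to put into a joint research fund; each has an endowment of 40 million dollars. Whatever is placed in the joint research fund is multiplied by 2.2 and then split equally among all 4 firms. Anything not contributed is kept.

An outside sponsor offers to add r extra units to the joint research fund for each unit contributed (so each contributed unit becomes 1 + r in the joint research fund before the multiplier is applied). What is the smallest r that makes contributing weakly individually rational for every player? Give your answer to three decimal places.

With matching at rate r, one contributed unit becomes (1 + r) in the joint research fund and returns 2.2 × (1 + r) / 4 to the contributor.
Setting this equal to 1: 1 + r = 4/2.2 = 1.8182.
So the minimum matching rate is r = 1.8182 − 1 = 0.818.

0.818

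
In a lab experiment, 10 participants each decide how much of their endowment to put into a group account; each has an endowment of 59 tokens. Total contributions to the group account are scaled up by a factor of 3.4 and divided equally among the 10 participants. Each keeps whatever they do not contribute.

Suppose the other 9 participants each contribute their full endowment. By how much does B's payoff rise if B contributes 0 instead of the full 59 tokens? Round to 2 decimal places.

38.94 tokens

Switching from a contribution of 59 to 0 lets B keep an extra 59 tokens, but lowers the group account by 59, which costs B their own share of that drop: 3.4/10 × 59 = 20.06.
Net gain = 59 − 20.06 = 38.94. The private return per contributed unit (0.3400) is below 1, so free-riding is indeed the best response regardless of what the others do.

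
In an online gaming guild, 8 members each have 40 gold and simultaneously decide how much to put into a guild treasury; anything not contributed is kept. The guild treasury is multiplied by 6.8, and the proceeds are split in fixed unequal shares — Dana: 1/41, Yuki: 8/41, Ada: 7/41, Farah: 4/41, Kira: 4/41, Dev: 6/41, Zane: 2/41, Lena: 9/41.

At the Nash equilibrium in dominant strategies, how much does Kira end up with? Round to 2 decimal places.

119.61 gold

Each unit j contributes comes back to j as 6.8 × (j's share), so j prefers to contribute only if that share exceeds 1/6.8 = 0.1471; otherwise keeping the unit dominates.
Yuki, Ada and Lena are above the threshold, contributing 40 each; the remaining 5 contribute 0. Total contributed: 120.
Kira keeps 40 and receives 6.8 × 120 × 4/41 = 79.61 from the guild treasury, for a payoff of 119.61.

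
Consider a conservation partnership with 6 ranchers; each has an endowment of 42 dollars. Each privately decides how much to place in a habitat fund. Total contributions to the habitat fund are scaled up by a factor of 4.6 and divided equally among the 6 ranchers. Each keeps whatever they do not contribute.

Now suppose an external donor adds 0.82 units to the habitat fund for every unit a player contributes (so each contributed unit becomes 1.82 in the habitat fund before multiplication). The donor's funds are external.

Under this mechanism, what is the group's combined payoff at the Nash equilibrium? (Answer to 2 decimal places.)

Under the mechanism each unit contributed yields 4.6 × 1.82 / 6 = 1.3953 back to its contributor per unit of net cost, which exceeds 1, making full contribution the dominant choice for everyone.
So the Nash equilibrium is full contribution by all 6; the group earns 4.6 × 1.82 × 252 = 2109.74.

2109.74 dollars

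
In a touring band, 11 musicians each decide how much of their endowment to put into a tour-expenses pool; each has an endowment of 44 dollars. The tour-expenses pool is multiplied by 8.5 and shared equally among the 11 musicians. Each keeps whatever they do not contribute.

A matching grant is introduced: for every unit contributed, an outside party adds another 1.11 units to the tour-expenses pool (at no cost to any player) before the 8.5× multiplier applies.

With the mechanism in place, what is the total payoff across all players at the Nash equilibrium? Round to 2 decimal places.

With the mechanism, a contributed unit returns 8.5 × 2.11 / 11 = 1.6305 per unit of net cost to the contributor — now above 1 — so contributing fully is weakly dominant for every player.
So the Nash equilibrium is full contribution by all 11; the group earns 8.5 × 2.11 × 484 = 8680.54.

8680.54 dollars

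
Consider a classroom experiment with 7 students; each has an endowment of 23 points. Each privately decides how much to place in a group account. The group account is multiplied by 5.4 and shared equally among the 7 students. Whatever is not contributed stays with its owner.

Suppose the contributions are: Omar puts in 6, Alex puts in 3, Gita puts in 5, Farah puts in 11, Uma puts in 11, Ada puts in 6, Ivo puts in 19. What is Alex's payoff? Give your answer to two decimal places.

Total contributed: 6 + 3 + 5 + 11 + 11 + 6 + 19 = 61.
Each receives 5.4 × 61 / 7 = 47.06 from the group account.
Alex keeps 23 − 3 = 20, so Alex's payoff is 20 + 47.06 = 67.06.

67.06 points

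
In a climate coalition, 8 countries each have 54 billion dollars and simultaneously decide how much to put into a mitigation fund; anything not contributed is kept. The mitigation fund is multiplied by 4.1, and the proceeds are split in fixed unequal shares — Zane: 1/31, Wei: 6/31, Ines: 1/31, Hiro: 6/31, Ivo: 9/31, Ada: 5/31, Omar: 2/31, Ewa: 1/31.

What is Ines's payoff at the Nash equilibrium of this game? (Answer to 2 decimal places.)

Player j's private return per contributed unit is 4.1 × (j's share). Contributing is weakly dominant for j when that share is at least 1/4.1 = 0.2439, and contributing 0 is dominant otherwise.
The only share above 0.2439 is Ivo's 9/31, contributing 54; the remaining 7 contribute 0. Total contributed: 54.
Ines keeps 54 and receives 4.1 × 54 × 1/31 = 7.14 from the mitigation fund, for a payoff of 61.14.

61.14 billion dollars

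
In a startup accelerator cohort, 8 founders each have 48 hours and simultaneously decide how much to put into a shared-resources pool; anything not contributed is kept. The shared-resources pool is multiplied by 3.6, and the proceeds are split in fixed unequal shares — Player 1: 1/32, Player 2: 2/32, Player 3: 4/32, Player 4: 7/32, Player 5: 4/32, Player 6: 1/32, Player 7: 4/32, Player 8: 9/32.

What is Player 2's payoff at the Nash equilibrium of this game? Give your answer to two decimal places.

Each unit j contributes comes back to j as 3.6 × (j's share), so j prefers to contribute only if that share exceeds 1/3.6 = 0.2778; otherwise keeping the unit dominates.
Player 8 alone (share 9/32) is above the threshold, contributing 48; the remaining 7 contribute 0. Total contributed: 48.
Player 2 keeps 48 and receives 3.6 × 48 × 2/32 = 10.80 from the shared-resources pool, for a payoff of 58.80.

58.80 hours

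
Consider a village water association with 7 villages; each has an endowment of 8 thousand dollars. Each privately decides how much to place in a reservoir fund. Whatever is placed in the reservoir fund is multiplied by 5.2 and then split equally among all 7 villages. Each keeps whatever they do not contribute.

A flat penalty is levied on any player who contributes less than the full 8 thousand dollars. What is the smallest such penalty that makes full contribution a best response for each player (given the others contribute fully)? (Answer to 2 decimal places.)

2.06 thousand dollars

Given the others contribute fully, the best deviation is to contribute 0 (any partial contribution still incurs the fine and gives up units whose private return 0.7429 is below 1).
Deviating from 8 to 0 saves 8 thousand dollars but forfeits the deviator's share of the drop in the reservoir fund: 5.2/7 × 8 = 5.94.
So the deviation gain is 8 − 5.94 = 2.06, and the fine must be at least 2.06 thousand dollars to wipe it out.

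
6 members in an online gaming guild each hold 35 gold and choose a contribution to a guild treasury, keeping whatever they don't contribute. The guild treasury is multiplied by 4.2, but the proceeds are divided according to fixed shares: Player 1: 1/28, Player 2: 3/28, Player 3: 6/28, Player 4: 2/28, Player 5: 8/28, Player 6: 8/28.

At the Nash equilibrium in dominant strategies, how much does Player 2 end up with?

For player j, contributing a unit is worthwhile iff 4.2 × (j's share) ≥ 1, i.e. iff j's share is at least 0.2381.
The shares above 0.2381 belong to Player 5 and Player 6, contributing 35 each; the remaining 4 contribute 0. Total contributed: 70.
Player 2 keeps 35 and receives 4.2 × 70 × 3/28 = 31.50 from the guild treasury, for a payoff of 66.50.

66.50 gold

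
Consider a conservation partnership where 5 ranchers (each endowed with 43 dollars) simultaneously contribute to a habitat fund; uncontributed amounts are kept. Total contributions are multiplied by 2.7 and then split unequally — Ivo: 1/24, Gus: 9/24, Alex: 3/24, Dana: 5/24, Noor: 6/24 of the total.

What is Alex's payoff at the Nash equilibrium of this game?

57.51 dollars

Each unit j contributes comes back to j as 2.7 × (j's share), so j prefers to contribute only if that share exceeds 1/2.7 = 0.3704; otherwise keeping the unit dominates.
The only share above 0.3704 is Gus's 9/24, contributing 43; the remaining 4 contribute 0. Total contributed: 43.
Alex keeps 43 and receives 2.7 × 43 × 3/24 = 14.51 from the habitat fund, for a payoff of 57.51.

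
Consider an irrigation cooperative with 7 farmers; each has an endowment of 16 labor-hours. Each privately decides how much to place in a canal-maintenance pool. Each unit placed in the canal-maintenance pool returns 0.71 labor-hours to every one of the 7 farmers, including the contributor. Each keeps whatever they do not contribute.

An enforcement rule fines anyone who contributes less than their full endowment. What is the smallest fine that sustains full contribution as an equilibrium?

4.64 labor-hours

Given the others contribute fully, the best deviation is to contribute 0 (any partial contribution still incurs the fine and gives up units whose private return 0.71 is below 1).
Deviating from 16 to 0 saves 16 labor-hours but forfeits the deviator's share of the drop in the canal-maintenance pool: 0.71 × 16 = 11.36.
So the deviation gain is 16 − 11.36 = 4.64, and the fine must be at least 4.64 labor-hours to wipe it out.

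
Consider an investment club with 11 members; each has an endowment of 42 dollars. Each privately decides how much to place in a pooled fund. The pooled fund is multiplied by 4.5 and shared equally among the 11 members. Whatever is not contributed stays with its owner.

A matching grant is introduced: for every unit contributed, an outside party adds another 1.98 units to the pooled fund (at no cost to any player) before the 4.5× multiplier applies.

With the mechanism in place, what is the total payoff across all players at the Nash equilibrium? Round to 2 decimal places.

6195.42 dollars

Under the mechanism each unit contributed yields 4.5 × 2.98 / 11 = 1.2191 back to its contributor per unit of net cost, which exceeds 1, making full contribution the dominant choice for everyone.
So the Nash equilibrium is full contribution by all 11; the group earns 4.5 × 2.98 × 462 = 6195.42.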